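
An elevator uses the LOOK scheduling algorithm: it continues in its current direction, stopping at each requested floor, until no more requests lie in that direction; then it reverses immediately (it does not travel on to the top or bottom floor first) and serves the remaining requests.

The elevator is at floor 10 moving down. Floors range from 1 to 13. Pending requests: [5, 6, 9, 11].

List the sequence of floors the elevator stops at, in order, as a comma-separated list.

Answer: 9, 6, 5, 11

Derivation:
Current: 10, moving DOWN
Serve below first (descending): [9, 6, 5]
Then reverse, serve above (ascending): [11]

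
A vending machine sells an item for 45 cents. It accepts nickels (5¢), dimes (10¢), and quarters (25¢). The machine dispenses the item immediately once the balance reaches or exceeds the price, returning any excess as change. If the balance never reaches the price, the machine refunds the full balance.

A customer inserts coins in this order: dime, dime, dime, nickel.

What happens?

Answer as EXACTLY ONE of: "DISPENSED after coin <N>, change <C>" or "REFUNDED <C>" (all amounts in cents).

Answer: REFUNDED 35

Derivation:
Price: 45¢
Coin 1 (dime, 10¢): balance = 10¢
Coin 2 (dime, 10¢): balance = 20¢
Coin 3 (dime, 10¢): balance = 30¢
Coin 4 (nickel, 5¢): balance = 35¢
All coins inserted, balance 35¢ < price 45¢ → REFUND 35¢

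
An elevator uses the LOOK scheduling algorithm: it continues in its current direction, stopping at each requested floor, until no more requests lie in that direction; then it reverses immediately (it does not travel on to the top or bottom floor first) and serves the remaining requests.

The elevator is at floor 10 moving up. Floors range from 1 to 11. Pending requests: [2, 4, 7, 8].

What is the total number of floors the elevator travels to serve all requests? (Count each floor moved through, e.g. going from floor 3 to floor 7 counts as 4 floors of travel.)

Start at floor 10 moving up, LOOK stop order: [8, 7, 4, 2]
  10 → 8: |8-10| = 2, total = 2
  8 → 7: |7-8| = 1, total = 3
  7 → 4: |4-7| = 3, total = 6
  4 → 2: |2-4| = 2, total = 8

Answer: 8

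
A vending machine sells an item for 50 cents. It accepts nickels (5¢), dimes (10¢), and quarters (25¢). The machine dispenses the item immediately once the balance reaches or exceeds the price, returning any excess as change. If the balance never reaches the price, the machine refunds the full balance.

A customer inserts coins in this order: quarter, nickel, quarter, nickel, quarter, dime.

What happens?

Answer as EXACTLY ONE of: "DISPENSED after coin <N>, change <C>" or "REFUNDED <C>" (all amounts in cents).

Answer: DISPENSED after coin 3, change 5

Derivation:
Price: 50¢
Coin 1 (quarter, 25¢): balance = 25¢
Coin 2 (nickel, 5¢): balance = 30¢
Coin 3 (quarter, 25¢): balance = 55¢
  → balance >= price → DISPENSE, change = 55 - 50 = 5¢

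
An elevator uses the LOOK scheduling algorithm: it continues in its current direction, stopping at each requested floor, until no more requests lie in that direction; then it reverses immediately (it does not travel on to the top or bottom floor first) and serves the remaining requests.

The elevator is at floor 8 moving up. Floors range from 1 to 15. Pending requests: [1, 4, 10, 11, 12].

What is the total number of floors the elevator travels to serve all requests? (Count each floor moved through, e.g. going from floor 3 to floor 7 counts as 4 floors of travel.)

Start at floor 8 moving up, LOOK stop order: [10, 11, 12, 4, 1]
  8 → 10: |10-8| = 2, total = 2
  10 → 11: |11-10| = 1, total = 3
  11 → 12: |12-11| = 1, total = 4
  12 → 4: |4-12| = 8, total = 12
  4 → 1: |1-4| = 3, total = 15

Answer: 15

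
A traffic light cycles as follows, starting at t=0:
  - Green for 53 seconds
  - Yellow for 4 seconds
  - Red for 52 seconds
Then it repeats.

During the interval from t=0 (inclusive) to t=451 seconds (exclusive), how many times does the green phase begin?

Answer: 5

Derivation:
Cycle = 53+4+52 = 109s
green phase starts at t = k*109 + 0 for k=0,1,2,...
Need k*109+0 < 451 → k < 4.138
k ∈ {0, ..., 4} → 5 starts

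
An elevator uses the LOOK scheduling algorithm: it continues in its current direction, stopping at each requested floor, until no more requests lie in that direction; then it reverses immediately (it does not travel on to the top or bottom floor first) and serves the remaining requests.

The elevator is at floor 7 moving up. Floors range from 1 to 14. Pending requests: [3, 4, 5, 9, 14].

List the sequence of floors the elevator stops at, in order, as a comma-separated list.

Answer: 9, 14, 5, 4, 3

Derivation:
Current: 7, moving UP
Serve above first (ascending): [9, 14]
Then reverse, serve below (descending): [5, 4, 3]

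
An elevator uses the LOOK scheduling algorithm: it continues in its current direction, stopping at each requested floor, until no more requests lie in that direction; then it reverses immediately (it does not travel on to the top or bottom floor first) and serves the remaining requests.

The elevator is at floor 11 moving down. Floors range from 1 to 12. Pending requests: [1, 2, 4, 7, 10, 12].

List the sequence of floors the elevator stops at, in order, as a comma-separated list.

Answer: 10, 7, 4, 2, 1, 12

Derivation:
Current: 11, moving DOWN
Serve below first (descending): [10, 7, 4, 2, 1]
Then reverse, serve above (ascending): [12]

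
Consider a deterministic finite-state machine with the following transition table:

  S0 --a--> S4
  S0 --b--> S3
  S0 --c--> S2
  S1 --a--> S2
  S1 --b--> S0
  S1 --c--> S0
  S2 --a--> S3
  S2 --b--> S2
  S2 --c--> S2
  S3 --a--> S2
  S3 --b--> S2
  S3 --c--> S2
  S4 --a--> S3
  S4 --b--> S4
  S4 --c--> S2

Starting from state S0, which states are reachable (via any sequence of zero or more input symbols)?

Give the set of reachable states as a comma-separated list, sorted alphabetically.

Answer: S0, S2, S3, S4

Derivation:
BFS from S0:
  visit S0: S0--a-->S4 (new), S0--b-->S3 (new), S0--c-->S2 (new)
  visit S4: S4--a-->S3 (seen), S4--b-->S4 (seen), S4--c-->S2 (seen)
  visit S3: S3--a-->S2 (seen), S3--b-->S2 (seen), S3--c-->S2 (seen)
  visit S2: S2--a-->S3 (seen), S2--b-->S2 (seen), S2--c-->S2 (seen)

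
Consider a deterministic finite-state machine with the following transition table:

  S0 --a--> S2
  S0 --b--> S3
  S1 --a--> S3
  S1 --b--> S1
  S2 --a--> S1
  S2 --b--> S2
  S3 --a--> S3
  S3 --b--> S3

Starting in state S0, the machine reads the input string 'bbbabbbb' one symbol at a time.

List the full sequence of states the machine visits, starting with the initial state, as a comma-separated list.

Start: S0
  read 'b': S0 --b--> S3
  read 'b': S3 --b--> S3
  read 'b': S3 --b--> S3
  read 'a': S3 --a--> S3
  read 'b': S3 --b--> S3
  read 'b': S3 --b--> S3
  read 'b': S3 --b--> S3
  read 'b': S3 --b--> S3

Answer: S0, S3, S3, S3, S3, S3, S3, S3, S3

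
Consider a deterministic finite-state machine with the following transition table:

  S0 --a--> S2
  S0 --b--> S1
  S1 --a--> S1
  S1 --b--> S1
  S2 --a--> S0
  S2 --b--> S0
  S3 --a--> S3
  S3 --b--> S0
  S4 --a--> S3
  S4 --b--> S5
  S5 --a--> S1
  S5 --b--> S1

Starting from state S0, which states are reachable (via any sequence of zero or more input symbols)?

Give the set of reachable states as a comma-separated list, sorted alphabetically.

BFS from S0:
  visit S0: S0--a-->S2 (new), S0--b-->S1 (new)
  visit S2: S2--a-->S0 (seen), S2--b-->S0 (seen)
  visit S1: S1--a-->S1 (seen), S1--b-->S1 (seen)

Answer: S0, S1, S2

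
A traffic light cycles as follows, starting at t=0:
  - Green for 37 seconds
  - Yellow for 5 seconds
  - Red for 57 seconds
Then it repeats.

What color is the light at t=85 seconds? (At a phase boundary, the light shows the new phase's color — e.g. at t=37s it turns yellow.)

Cycle length = 37 + 5 + 57 = 99s
t = 85, phase_t = 85 mod 99 = 85
85 >= 42 → RED

Answer: red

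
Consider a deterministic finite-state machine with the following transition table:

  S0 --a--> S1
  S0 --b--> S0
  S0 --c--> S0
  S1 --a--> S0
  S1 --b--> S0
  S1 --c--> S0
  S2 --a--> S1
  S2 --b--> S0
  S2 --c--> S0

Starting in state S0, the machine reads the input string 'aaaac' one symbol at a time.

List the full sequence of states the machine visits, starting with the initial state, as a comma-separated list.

Start: S0
  read 'a': S0 --a--> S1
  read 'a': S1 --a--> S0
  read 'a': S0 --a--> S1
  read 'a': S1 --a--> S0
  read 'c': S0 --c--> S0

Answer: S0, S1, S0, S1, S0, S0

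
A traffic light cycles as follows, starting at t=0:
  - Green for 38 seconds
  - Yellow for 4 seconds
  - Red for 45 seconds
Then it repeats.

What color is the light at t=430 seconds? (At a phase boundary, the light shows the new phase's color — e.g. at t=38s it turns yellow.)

Answer: red

Derivation:
Cycle length = 38 + 4 + 45 = 87s
t = 430, phase_t = 430 mod 87 = 82
82 >= 42 → RED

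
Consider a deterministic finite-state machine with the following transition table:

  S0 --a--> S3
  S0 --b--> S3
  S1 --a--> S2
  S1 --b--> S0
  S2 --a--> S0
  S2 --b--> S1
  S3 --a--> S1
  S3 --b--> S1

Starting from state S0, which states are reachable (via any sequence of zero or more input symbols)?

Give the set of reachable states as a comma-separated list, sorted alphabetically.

Answer: S0, S1, S2, S3

Derivation:
BFS from S0:
  visit S0: S0--a-->S3 (new), S0--b-->S3 (seen)
  visit S3: S3--a-->S1 (new), S3--b-->S1 (seen)
  visit S1: S1--a-->S2 (new), S1--b-->S0 (seen)
  visit S2: S2--a-->S0 (seen), S2--b-->S1 (seen)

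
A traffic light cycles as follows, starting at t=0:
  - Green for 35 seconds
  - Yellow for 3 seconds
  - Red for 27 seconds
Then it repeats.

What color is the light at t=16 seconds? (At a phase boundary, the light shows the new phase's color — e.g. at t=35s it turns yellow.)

Answer: green

Derivation:
Cycle length = 35 + 3 + 27 = 65s
t = 16, phase_t = 16 mod 65 = 16
16 < 35 (green end) → GREEN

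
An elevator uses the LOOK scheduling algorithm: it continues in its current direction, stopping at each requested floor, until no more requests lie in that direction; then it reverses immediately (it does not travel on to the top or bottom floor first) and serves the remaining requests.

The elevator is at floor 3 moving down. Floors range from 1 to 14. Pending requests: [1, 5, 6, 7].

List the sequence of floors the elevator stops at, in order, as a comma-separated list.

Current: 3, moving DOWN
Serve below first (descending): [1]
Then reverse, serve above (ascending): [5, 6, 7]

Answer: 1, 5, 6, 7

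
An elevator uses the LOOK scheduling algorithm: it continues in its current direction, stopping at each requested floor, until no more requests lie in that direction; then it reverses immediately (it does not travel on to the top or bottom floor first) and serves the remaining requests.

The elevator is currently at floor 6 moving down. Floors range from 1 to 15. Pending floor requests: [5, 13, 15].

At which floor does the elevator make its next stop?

Answer: 5

Derivation:
Current floor: 6, direction: down
Requests above: [13, 15]
Requests below: [5]
Moving down and requests lie below → nearest below is max([5]) = 5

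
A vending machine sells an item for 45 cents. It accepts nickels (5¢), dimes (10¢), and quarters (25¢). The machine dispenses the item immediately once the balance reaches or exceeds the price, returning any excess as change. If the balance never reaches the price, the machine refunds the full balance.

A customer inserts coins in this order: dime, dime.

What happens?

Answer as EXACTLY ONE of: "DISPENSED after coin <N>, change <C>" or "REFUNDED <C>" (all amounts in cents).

Answer: REFUNDED 20

Derivation:
Price: 45¢
Coin 1 (dime, 10¢): balance = 10¢
Coin 2 (dime, 10¢): balance = 20¢
All coins inserted, balance 20¢ < price 45¢ → REFUND 20¢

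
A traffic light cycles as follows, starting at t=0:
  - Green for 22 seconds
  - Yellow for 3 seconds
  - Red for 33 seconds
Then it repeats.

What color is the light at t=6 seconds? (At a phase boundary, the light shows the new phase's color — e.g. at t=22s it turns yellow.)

Cycle length = 22 + 3 + 33 = 58s
t = 6, phase_t = 6 mod 58 = 6
6 < 22 (green end) → GREEN

Answer: green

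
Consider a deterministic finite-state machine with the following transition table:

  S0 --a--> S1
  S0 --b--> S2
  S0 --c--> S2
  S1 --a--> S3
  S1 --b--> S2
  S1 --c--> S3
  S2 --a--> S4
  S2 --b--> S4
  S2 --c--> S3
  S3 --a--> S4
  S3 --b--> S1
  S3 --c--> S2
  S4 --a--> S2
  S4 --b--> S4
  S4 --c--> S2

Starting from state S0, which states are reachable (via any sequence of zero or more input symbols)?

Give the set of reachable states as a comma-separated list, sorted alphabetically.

BFS from S0:
  visit S0: S0--a-->S1 (new), S0--b-->S2 (new), S0--c-->S2 (seen)
  visit S1: S1--a-->S3 (new), S1--b-->S2 (seen), S1--c-->S3 (seen)
  visit S2: S2--a-->S4 (new), S2--b-->S4 (seen), S2--c-->S3 (seen)
  visit S3: S3--a-->S4 (seen), S3--b-->S1 (seen), S3--c-->S2 (seen)
  visit S4: S4--a-->S2 (seen), S4--b-->S4 (seen), S4--c-->S2 (seen)

Answer: S0, S1, S2, S3, S4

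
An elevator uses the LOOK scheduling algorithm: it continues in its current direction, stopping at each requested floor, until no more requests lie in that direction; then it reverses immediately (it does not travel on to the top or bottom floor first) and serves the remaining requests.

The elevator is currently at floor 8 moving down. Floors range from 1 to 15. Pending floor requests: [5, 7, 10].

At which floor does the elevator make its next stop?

Current floor: 8, direction: down
Requests above: [10]
Requests below: [5, 7]
Moving down and requests lie below → nearest below is max([5, 7]) = 7

Answer: 7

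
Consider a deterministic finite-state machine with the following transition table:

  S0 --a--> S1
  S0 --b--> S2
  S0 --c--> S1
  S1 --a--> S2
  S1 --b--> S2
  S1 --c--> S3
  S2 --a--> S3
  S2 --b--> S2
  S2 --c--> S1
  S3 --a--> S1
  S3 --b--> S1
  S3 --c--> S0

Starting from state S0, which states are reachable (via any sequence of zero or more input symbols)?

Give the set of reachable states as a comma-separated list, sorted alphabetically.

Answer: S0, S1, S2, S3

Derivation:
BFS from S0:
  visit S0: S0--a-->S1 (new), S0--b-->S2 (new), S0--c-->S1 (seen)
  visit S1: S1--a-->S2 (seen), S1--b-->S2 (seen), S1--c-->S3 (new)
  visit S2: S2--a-->S3 (seen), S2--b-->S2 (seen), S2--c-->S1 (seen)
  visit S3: S3--a-->S1 (seen), S3--b-->S1 (seen), S3--c-->S0 (seen)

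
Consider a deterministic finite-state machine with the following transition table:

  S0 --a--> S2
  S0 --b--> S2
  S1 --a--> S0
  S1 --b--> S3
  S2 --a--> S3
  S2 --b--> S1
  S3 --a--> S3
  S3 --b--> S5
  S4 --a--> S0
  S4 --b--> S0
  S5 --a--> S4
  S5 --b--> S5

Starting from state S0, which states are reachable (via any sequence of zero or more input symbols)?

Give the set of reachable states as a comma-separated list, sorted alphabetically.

Answer: S0, S1, S2, S3, S4, S5

Derivation:
BFS from S0:
  visit S0: S0--a-->S2 (new), S0--b-->S2 (seen)
  visit S2: S2--a-->S3 (new), S2--b-->S1 (new)
  visit S3: S3--a-->S3 (seen), S3--b-->S5 (new)
  visit S1: S1--a-->S0 (seen), S1--b-->S3 (seen)
  visit S5: S5--a-->S4 (new), S5--b-->S5 (seen)
  visit S4: S4--a-->S0 (seen), S4--b-->S0 (seen)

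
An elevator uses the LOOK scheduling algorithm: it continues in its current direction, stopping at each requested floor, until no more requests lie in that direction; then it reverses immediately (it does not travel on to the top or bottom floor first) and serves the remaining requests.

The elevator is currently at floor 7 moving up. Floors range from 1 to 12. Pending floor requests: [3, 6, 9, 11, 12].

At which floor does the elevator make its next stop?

Answer: 9

Derivation:
Current floor: 7, direction: up
Requests above: [9, 11, 12]
Requests below: [3, 6]
Moving up and requests lie above → nearest above is min([9, 11, 12]) = 9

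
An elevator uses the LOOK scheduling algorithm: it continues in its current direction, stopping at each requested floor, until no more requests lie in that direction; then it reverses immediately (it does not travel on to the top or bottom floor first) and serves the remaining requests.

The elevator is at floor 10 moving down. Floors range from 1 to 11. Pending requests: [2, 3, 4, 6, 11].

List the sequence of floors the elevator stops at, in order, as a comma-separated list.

Answer: 6, 4, 3, 2, 11

Derivation:
Current: 10, moving DOWN
Serve below first (descending): [6, 4, 3, 2]
Then reverse, serve above (ascending): [11]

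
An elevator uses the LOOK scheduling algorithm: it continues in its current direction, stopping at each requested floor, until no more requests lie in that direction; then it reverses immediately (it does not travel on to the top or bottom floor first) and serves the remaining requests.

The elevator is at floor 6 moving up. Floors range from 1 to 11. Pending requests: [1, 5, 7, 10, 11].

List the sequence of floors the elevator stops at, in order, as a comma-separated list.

Answer: 7, 10, 11, 5, 1

Derivation:
Current: 6, moving UP
Serve above first (ascending): [7, 10, 11]
Then reverse, serve below (descending): [5, 1]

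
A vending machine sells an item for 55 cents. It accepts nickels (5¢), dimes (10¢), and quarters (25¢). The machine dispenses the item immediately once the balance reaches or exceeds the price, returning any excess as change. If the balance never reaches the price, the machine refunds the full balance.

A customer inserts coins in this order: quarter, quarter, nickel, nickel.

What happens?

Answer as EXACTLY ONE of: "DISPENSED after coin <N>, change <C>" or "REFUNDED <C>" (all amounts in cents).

Price: 55¢
Coin 1 (quarter, 25¢): balance = 25¢
Coin 2 (quarter, 25¢): balance = 50¢
Coin 3 (nickel, 5¢): balance = 55¢
  → balance >= price → DISPENSE, change = 55 - 55 = 0¢

Answer: DISPENSED after coin 3, change 0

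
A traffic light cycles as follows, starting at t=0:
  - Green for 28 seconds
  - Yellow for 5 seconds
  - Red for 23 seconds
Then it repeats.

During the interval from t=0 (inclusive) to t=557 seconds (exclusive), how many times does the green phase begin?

Answer: 10

Derivation:
Cycle = 28+5+23 = 56s
green phase starts at t = k*56 + 0 for k=0,1,2,...
Need k*56+0 < 557 → k < 9.946
k ∈ {0, ..., 9} → 10 starts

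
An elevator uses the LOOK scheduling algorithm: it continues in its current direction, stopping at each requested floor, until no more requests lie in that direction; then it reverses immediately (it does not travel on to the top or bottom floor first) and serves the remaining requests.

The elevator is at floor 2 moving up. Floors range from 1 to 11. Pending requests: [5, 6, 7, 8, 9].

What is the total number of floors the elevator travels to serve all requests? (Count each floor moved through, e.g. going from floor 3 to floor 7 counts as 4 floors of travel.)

Start at floor 2 moving up, LOOK stop order: [5, 6, 7, 8, 9]
  2 → 5: |5-2| = 3, total = 3
  5 → 6: |6-5| = 1, total = 4
  6 → 7: |7-6| = 1, total = 5
  7 → 8: |8-7| = 1, total = 6
  8 → 9: |9-8| = 1, total = 7

Answer: 7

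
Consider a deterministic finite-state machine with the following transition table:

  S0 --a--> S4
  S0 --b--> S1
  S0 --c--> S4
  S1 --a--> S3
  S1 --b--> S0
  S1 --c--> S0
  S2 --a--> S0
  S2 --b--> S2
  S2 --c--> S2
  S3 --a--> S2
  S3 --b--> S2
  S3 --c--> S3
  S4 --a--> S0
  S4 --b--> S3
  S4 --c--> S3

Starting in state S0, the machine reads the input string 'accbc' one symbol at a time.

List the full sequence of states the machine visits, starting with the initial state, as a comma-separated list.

Answer: S0, S4, S3, S3, S2, S2

Derivation:
Start: S0
  read 'a': S0 --a--> S4
  read 'c': S4 --c--> S3
  read 'c': S3 --c--> S3
  read 'b': S3 --b--> S2
  read 'c': S2 --c--> S2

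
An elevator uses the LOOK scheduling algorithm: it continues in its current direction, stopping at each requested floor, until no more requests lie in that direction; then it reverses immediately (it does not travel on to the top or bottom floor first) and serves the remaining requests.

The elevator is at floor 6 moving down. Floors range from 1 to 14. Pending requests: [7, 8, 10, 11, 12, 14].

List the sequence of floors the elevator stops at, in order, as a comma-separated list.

Current: 6, moving DOWN
Serve below first (descending): []
Then reverse, serve above (ascending): [7, 8, 10, 11, 12, 14]

Answer: 7, 8, 10, 11, 12, 14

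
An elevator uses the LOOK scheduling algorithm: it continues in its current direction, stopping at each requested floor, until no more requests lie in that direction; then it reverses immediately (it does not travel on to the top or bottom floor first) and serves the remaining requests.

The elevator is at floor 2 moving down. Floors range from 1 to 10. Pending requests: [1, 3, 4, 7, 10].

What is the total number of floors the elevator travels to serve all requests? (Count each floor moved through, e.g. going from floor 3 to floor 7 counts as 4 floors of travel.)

Start at floor 2 moving down, LOOK stop order: [1, 3, 4, 7, 10]
  2 → 1: |1-2| = 1, total = 1
  1 → 3: |3-1| = 2, total = 3
  3 → 4: |4-3| = 1, total = 4
  4 → 7: |7-4| = 3, total = 7
  7 → 10: |10-7| = 3, total = 10

Answer: 10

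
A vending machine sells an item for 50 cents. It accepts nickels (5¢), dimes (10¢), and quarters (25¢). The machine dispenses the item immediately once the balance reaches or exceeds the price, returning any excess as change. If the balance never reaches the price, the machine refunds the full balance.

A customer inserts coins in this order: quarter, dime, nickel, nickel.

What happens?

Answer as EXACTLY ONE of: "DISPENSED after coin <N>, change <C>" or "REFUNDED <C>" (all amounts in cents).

Price: 50¢
Coin 1 (quarter, 25¢): balance = 25¢
Coin 2 (dime, 10¢): balance = 35¢
Coin 3 (nickel, 5¢): balance = 40¢
Coin 4 (nickel, 5¢): balance = 45¢
All coins inserted, balance 45¢ < price 50¢ → REFUND 45¢

Answer: REFUNDED 45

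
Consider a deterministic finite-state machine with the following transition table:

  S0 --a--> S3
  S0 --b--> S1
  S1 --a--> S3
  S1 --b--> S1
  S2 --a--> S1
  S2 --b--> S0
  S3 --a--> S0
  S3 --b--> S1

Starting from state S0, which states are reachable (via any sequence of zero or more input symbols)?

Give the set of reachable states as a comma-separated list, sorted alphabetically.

BFS from S0:
  visit S0: S0--a-->S3 (new), S0--b-->S1 (new)
  visit S3: S3--a-->S0 (seen), S3--b-->S1 (seen)
  visit S1: S1--a-->S3 (seen), S1--b-->S1 (seen)

Answer: S0, S1, S3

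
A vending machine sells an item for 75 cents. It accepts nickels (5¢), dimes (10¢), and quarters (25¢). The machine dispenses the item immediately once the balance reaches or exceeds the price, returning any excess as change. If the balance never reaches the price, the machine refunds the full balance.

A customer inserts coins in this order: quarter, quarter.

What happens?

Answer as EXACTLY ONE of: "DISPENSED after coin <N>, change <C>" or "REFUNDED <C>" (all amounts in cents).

Answer: REFUNDED 50

Derivation:
Price: 75¢
Coin 1 (quarter, 25¢): balance = 25¢
Coin 2 (quarter, 25¢): balance = 50¢
All coins inserted, balance 50¢ < price 75¢ → REFUND 50¢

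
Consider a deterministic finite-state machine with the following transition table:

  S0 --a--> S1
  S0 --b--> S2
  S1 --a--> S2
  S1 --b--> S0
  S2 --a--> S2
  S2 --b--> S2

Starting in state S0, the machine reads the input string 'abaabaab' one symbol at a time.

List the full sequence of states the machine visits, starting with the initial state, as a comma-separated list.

Answer: S0, S1, S0, S1, S2, S2, S2, S2, S2

Derivation:
Start: S0
  read 'a': S0 --a--> S1
  read 'b': S1 --b--> S0
  read 'a': S0 --a--> S1
  read 'a': S1 --a--> S2
  read 'b': S2 --b--> S2
  read 'a': S2 --a--> S2
  read 'a': S2 --a--> S2
  read 'b': S2 --b--> S2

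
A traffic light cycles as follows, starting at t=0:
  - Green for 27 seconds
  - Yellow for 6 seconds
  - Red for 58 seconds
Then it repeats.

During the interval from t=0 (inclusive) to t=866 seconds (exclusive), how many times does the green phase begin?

Answer: 10

Derivation:
Cycle = 27+6+58 = 91s
green phase starts at t = k*91 + 0 for k=0,1,2,...
Need k*91+0 < 866 → k < 9.516
k ∈ {0, ..., 9} → 10 starts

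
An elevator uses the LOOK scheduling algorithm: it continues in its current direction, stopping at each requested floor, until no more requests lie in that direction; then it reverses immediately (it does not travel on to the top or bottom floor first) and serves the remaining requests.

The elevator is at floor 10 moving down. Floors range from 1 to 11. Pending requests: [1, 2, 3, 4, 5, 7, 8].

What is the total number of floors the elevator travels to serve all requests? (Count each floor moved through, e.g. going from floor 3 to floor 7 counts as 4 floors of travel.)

Answer: 9

Derivation:
Start at floor 10 moving down, LOOK stop order: [8, 7, 5, 4, 3, 2, 1]
  10 → 8: |8-10| = 2, total = 2
  8 → 7: |7-8| = 1, total = 3
  7 → 5: |5-7| = 2, total = 5
  5 → 4: |4-5| = 1, total = 6
  4 → 3: |3-4| = 1, total = 7
  3 → 2: |2-3| = 1, total = 8
  2 → 1: |1-2| = 1, total = 9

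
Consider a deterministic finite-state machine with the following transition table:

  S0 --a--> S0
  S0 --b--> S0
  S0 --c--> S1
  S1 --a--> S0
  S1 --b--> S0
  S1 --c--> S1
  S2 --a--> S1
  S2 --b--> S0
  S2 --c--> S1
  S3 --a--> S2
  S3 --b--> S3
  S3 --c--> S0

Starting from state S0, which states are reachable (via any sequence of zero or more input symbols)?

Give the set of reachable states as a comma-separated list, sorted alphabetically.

BFS from S0:
  visit S0: S0--a-->S0 (seen), S0--b-->S0 (seen), S0--c-->S1 (new)
  visit S1: S1--a-->S0 (seen), S1--b-->S0 (seen), S1--c-->S1 (seen)

Answer: S0, S1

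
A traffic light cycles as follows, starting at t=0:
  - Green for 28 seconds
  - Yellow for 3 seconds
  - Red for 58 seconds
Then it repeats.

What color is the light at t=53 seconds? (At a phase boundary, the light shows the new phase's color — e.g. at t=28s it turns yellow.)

Answer: red

Derivation:
Cycle length = 28 + 3 + 58 = 89s
t = 53, phase_t = 53 mod 89 = 53
53 >= 31 → RED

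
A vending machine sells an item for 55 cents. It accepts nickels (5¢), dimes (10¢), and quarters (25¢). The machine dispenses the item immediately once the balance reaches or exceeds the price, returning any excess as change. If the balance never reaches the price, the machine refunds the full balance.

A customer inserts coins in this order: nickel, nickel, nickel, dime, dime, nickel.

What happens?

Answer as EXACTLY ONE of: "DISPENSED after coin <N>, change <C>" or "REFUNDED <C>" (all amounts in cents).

Price: 55¢
Coin 1 (nickel, 5¢): balance = 5¢
Coin 2 (nickel, 5¢): balance = 10¢
Coin 3 (nickel, 5¢): balance = 15¢
Coin 4 (dime, 10¢): balance = 25¢
Coin 5 (dime, 10¢): balance = 35¢
Coin 6 (nickel, 5¢): balance = 40¢
All coins inserted, balance 40¢ < price 55¢ → REFUND 40¢

Answer: REFUNDED 40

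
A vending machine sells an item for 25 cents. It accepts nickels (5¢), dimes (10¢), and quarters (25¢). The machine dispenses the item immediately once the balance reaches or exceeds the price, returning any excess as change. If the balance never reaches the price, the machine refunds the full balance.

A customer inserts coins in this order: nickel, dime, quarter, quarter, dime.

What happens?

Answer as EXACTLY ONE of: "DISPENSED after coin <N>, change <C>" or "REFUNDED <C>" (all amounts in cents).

Answer: DISPENSED after coin 3, change 15

Derivation:
Price: 25¢
Coin 1 (nickel, 5¢): balance = 5¢
Coin 2 (dime, 10¢): balance = 15¢
Coin 3 (quarter, 25¢): balance = 40¢
  → balance >= price → DISPENSE, change = 40 - 25 = 15¢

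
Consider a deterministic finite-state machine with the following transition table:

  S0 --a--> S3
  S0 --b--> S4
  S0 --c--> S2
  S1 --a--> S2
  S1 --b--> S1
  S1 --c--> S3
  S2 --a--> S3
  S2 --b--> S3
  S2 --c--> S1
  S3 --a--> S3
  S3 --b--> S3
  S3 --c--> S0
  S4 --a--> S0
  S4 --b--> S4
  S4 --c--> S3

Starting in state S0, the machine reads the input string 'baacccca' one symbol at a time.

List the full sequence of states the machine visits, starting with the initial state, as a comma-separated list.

Start: S0
  read 'b': S0 --b--> S4
  read 'a': S4 --a--> S0
  read 'a': S0 --a--> S3
  read 'c': S3 --c--> S0
  read 'c': S0 --c--> S2
  read 'c': S2 --c--> S1
  read 'c': S1 --c--> S3
  read 'a': S3 --a--> S3

Answer: S0, S4, S0, S3, S0, S2, S1, S3, S3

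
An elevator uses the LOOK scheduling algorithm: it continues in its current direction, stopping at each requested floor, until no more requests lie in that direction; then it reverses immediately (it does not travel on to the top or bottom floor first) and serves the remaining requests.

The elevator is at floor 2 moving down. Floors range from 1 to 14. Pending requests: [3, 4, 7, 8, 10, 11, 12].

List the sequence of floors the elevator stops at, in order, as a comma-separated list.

Current: 2, moving DOWN
Serve below first (descending): []
Then reverse, serve above (ascending): [3, 4, 7, 8, 10, 11, 12]

Answer: 3, 4, 7, 8, 10, 11, 12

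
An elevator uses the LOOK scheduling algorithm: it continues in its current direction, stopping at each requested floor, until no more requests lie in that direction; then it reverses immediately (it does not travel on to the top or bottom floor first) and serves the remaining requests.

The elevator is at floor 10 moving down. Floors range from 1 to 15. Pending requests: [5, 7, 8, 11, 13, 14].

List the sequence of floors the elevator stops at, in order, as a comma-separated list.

Answer: 8, 7, 5, 11, 13, 14

Derivation:
Current: 10, moving DOWN
Serve below first (descending): [8, 7, 5]
Then reverse, serve above (ascending): [11, 13, 14]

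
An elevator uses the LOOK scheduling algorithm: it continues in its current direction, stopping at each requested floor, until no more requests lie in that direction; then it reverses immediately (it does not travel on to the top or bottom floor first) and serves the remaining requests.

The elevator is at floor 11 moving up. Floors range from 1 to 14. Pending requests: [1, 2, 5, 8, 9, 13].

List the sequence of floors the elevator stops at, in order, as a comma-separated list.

Current: 11, moving UP
Serve above first (ascending): [13]
Then reverse, serve below (descending): [9, 8, 5, 2, 1]

Answer: 13, 9, 8, 5, 2, 1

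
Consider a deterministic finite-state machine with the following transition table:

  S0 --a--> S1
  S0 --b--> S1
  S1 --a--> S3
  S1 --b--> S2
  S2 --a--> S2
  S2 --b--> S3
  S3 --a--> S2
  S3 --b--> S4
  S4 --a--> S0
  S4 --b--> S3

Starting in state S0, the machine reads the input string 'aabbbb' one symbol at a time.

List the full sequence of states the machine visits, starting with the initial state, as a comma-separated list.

Start: S0
  read 'a': S0 --a--> S1
  read 'a': S1 --a--> S3
  read 'b': S3 --b--> S4
  read 'b': S4 --b--> S3
  read 'b': S3 --b--> S4
  read 'b': S4 --b--> S3

Answer: S0, S1, S3, S4, S3, S4, S3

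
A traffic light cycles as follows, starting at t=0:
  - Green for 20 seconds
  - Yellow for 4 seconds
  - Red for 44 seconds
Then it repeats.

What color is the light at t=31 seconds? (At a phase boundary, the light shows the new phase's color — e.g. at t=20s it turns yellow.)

Answer: red

Derivation:
Cycle length = 20 + 4 + 44 = 68s
t = 31, phase_t = 31 mod 68 = 31
31 >= 24 → RED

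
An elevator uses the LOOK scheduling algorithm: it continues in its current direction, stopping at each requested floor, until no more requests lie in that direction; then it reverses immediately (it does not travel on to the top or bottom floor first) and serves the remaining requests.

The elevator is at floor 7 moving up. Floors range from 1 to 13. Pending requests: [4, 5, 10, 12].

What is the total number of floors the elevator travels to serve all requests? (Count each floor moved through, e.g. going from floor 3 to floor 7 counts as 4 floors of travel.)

Start at floor 7 moving up, LOOK stop order: [10, 12, 5, 4]
  7 → 10: |10-7| = 3, total = 3
  10 → 12: |12-10| = 2, total = 5
  12 → 5: |5-12| = 7, total = 12
  5 → 4: |4-5| = 1, total = 13

Answer: 13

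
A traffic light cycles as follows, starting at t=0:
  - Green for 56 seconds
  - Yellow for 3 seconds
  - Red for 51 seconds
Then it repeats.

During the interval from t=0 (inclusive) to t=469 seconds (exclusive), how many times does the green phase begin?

Answer: 5

Derivation:
Cycle = 56+3+51 = 110s
green phase starts at t = k*110 + 0 for k=0,1,2,...
Need k*110+0 < 469 → k < 4.264
k ∈ {0, ..., 4} → 5 starts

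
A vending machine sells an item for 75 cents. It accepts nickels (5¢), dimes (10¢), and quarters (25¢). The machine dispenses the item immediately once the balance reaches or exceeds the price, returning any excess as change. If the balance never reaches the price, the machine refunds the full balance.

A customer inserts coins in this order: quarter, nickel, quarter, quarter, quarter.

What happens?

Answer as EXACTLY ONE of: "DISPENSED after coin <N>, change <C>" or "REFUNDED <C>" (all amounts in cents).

Answer: DISPENSED after coin 4, change 5

Derivation:
Price: 75¢
Coin 1 (quarter, 25¢): balance = 25¢
Coin 2 (nickel, 5¢): balance = 30¢
Coin 3 (quarter, 25¢): balance = 55¢
Coin 4 (quarter, 25¢): balance = 80¢
  → balance >= price → DISPENSE, change = 80 - 75 = 5¢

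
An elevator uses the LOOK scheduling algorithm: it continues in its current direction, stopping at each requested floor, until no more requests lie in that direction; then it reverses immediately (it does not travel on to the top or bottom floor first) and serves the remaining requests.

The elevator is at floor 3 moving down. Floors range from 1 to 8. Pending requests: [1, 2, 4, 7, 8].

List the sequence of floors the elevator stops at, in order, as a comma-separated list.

Current: 3, moving DOWN
Serve below first (descending): [2, 1]
Then reverse, serve above (ascending): [4, 7, 8]

Answer: 2, 1, 4, 7, 8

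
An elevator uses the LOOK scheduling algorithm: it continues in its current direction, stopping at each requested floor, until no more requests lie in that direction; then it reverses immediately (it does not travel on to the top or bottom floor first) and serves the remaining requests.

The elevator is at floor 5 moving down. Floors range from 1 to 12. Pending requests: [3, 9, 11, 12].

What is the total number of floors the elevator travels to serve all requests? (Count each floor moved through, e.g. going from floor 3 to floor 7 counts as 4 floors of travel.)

Start at floor 5 moving down, LOOK stop order: [3, 9, 11, 12]
  5 → 3: |3-5| = 2, total = 2
  3 → 9: |9-3| = 6, total = 8
  9 → 11: |11-9| = 2, total = 10
  11 → 12: |12-11| = 1, total = 11

Answer: 11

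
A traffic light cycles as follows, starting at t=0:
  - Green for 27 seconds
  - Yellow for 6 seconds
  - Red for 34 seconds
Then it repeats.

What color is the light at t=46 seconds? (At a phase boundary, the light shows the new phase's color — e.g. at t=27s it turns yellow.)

Cycle length = 27 + 6 + 34 = 67s
t = 46, phase_t = 46 mod 67 = 46
46 >= 33 → RED

Answer: red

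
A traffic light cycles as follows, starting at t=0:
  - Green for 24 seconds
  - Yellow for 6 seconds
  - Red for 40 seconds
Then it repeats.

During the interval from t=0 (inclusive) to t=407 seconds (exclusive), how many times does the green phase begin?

Answer: 6

Derivation:
Cycle = 24+6+40 = 70s
green phase starts at t = k*70 + 0 for k=0,1,2,...
Need k*70+0 < 407 → k < 5.814
k ∈ {0, ..., 5} → 6 starts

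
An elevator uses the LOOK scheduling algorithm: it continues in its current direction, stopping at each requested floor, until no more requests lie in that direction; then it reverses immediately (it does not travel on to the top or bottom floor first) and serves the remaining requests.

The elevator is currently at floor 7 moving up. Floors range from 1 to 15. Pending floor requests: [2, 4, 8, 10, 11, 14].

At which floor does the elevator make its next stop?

Answer: 8

Derivation:
Current floor: 7, direction: up
Requests above: [8, 10, 11, 14]
Requests below: [2, 4]
Moving up and requests lie above → nearest above is min([8, 10, 11, 14]) = 8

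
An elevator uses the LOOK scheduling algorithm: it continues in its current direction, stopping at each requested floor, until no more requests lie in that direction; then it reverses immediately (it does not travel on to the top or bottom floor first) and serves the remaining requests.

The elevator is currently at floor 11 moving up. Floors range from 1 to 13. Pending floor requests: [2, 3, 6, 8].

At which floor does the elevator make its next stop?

Answer: 8

Derivation:
Current floor: 11, direction: up
Requests above: []
Requests below: [2, 3, 6, 8]
Moving up but no requests above → reverse; nearest below is max([2, 3, 6, 8]) = 8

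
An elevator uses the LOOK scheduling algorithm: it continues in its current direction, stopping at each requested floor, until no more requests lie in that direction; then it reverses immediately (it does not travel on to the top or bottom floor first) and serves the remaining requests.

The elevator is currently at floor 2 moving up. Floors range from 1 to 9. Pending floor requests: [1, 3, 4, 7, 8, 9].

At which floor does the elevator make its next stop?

Current floor: 2, direction: up
Requests above: [3, 4, 7, 8, 9]
Requests below: [1]
Moving up and requests lie above → nearest above is min([3, 4, 7, 8, 9]) = 3

Answer: 3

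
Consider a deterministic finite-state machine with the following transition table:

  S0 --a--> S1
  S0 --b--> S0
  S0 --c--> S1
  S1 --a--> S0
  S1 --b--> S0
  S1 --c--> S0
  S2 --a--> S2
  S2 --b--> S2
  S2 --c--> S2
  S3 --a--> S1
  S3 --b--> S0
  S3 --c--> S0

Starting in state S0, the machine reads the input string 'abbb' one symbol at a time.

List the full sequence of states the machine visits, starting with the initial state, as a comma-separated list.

Answer: S0, S1, S0, S0, S0

Derivation:
Start: S0
  read 'a': S0 --a--> S1
  read 'b': S1 --b--> S0
  read 'b': S0 --b--> S0
  read 'b': S0 --b--> S0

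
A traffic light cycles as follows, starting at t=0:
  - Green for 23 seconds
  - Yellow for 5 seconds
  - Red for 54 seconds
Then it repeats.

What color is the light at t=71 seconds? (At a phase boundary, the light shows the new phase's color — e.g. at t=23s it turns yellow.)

Cycle length = 23 + 5 + 54 = 82s
t = 71, phase_t = 71 mod 82 = 71
71 >= 28 → RED

Answer: red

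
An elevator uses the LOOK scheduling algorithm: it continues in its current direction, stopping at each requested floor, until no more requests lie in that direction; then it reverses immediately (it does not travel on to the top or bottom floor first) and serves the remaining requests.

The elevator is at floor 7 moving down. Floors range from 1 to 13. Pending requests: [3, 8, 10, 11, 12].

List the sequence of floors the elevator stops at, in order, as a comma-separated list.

Current: 7, moving DOWN
Serve below first (descending): [3]
Then reverse, serve above (ascending): [8, 10, 11, 12]

Answer: 3, 8, 10, 11, 12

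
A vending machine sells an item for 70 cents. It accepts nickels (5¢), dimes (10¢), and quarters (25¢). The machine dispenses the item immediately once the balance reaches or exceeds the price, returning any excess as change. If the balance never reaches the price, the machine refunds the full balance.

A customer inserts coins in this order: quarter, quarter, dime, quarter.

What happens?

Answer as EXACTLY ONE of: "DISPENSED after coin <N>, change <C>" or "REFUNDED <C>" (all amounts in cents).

Answer: DISPENSED after coin 4, change 15

Derivation:
Price: 70¢
Coin 1 (quarter, 25¢): balance = 25¢
Coin 2 (quarter, 25¢): balance = 50¢
Coin 3 (dime, 10¢): balance = 60¢
Coin 4 (quarter, 25¢): balance = 85¢
  → balance >= price → DISPENSE, change = 85 - 70 = 15¢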